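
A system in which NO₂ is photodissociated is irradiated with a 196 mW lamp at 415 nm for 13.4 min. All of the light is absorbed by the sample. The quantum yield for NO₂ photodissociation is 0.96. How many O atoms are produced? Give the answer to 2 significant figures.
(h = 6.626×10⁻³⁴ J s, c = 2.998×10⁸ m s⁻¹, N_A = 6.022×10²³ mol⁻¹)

Photon energy at 415 nm: hc/λ = (6.626×10⁻³⁴)(2.998×10⁸)/(415×10⁻⁹) = 4.787×10⁻¹⁹ J.
Energy delivered: (196 mW)(804 s) = 157.6 J.
Photons incident: 157.6 / 4.787×10⁻¹⁹ = 3.292×10²⁰, i.e. 3.292×10²⁰/6.022×10²³ = 5.467×10⁻⁴ mol.
Product: Φ × n_abs = 0.96 × 5.467×10⁻⁴ = 5.248×10⁻⁴ mol.
As a count: 5.248×10⁻⁴ × 6.022×10²³ = 3.2×10²⁰.

3.2×10²⁰ atoms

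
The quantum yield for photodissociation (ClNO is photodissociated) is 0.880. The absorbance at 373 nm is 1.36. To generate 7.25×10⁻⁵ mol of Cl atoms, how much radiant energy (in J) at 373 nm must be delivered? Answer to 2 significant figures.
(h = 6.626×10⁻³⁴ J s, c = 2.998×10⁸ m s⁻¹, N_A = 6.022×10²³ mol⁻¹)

28 J

Photons that must be absorbed: 7.25×10⁻⁵ / 0.880 = 8.239×10⁻⁵ mol.
Fraction absorbed: 1 − 10^(−1.36) = 0.9563.
Incident photons needed: 8.239×10⁻⁵ / 0.9563 = 8.615×10⁻⁵ mol.
Photon energy: hc/λ = 5.326×10⁻¹⁹ J; per mole, 3.207×10⁵ J mol⁻¹.
Energy required: 8.615×10⁻⁵ × 3.207×10⁵ = 28 J.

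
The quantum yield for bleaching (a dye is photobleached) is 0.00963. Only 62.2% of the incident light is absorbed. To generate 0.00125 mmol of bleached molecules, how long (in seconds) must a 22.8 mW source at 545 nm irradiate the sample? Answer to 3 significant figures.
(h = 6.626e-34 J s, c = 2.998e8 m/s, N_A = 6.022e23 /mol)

t ≈ 2010 s

Product: 0.00125 mmol = 1.25e-6 mol.
Photons that must be absorbed: 1.25e-6 / 0.00963 = 1.298e-4 mol.
Incident photons needed: 1.298e-4 / 0.622 = 2.087e-4 mol.
Photon energy: hc/λ = 3.645e-19 J; per mole, 2.195e5 J mol⁻¹.
Energy required: 2.087e-4 × 2.195e5 = 45.81 J.
Time: 45.81 J / 0.0228 W = 2010 s.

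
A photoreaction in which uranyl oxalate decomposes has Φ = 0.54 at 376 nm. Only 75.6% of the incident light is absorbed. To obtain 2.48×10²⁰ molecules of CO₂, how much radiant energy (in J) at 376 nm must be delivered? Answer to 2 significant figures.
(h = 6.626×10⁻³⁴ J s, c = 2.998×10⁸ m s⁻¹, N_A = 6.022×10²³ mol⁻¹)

320 J

Product: 2.48×10²⁰ / 6.022×10²³ = 4.118×10⁻⁴ mol.
Photons that must be absorbed: 4.118×10⁻⁴ / 0.54 = 7.626×10⁻⁴ mol.
Incident photons needed: 7.626×10⁻⁴ / 0.756 = 0.001009 mol.
Photon energy: hc/λ = 5.283×10⁻¹⁹ J; per mole, 3.181×10⁵ J mol⁻¹.
Energy required: 0.001009 × 3.181×10⁵ = 320 J.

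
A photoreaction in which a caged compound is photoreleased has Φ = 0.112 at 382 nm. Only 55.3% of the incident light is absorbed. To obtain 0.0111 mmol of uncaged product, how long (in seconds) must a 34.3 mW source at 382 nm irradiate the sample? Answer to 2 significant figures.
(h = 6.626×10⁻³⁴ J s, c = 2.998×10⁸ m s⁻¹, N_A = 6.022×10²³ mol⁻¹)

t ≈ 1600 s

Product: 0.0111 mmol = 1.11×10⁻⁵ mol.
Photons that must be absorbed: 1.11×10⁻⁵ / 0.112 = 9.911×10⁻⁵ mol.
Incident photons needed: 9.911×10⁻⁵ / 0.553 = 1.792×10⁻⁴ mol.
Photon energy: hc/λ = 5.200×10⁻¹⁹ J; per mole, 3.131×10⁵ J mol⁻¹.
Energy required: 1.792×10⁻⁴ × 3.131×10⁵ = 56.11 J.
Time: 56.11 J / 0.0343 W = 1600 s.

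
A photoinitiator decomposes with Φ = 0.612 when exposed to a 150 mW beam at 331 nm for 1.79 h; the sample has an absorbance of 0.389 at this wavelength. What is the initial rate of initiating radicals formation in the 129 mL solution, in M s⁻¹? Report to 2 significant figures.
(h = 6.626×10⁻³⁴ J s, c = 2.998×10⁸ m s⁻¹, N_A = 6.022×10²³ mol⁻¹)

1.2×10⁻⁶ M s⁻¹

Photon energy at 331 nm: hc/λ = (6.626×10⁻³⁴)(2.998×10⁸)/(331×10⁻⁹) = 6.001×10⁻¹⁹ J.
Energy delivered: (150 mW)(6444 s) = 966.6 J.
Photons incident: 966.6 / 6.001×10⁻¹⁹ = 1.611×10²¹, i.e. 1.611×10²¹/6.022×10²³ = 0.002675 mol.
Fraction absorbed: 1 − 10^(−0.389) = 0.5917.
Photons absorbed: 0.5917 × 0.002675 = 0.001583 mol.
Product formed: 0.612 × 0.001583 = 9.688×10⁻⁴ mol.
Rate: 9.688×10⁻⁴ mol / (6444 s × 0.129 L) = 1.2×10⁻⁶ M s⁻¹.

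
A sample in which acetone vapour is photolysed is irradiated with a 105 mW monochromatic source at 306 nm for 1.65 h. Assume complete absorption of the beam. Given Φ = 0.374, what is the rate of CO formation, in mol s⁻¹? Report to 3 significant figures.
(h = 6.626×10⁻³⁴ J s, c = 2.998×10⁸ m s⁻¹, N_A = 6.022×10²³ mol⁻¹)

1.00×10⁻⁷ mol s⁻¹

Photon energy at 306 nm: hc/λ = (6.626×10⁻³⁴)(2.998×10⁸)/(306×10⁻⁹) = 6.492×10⁻¹⁹ J.
Energy delivered: (105 mW)(5940 s) = 623.7 J.
Photons incident: 623.7 / 6.492×10⁻¹⁹ = 9.607×10²⁰, i.e. 9.607×10²⁰/6.022×10²³ = 0.001595 mol.
Product formed: 0.374 × 0.001595 = 5.965×10⁻⁴ mol.
Rate: 5.965×10⁻⁴ / 5940 s = 1.00×10⁻⁷ mol s⁻¹.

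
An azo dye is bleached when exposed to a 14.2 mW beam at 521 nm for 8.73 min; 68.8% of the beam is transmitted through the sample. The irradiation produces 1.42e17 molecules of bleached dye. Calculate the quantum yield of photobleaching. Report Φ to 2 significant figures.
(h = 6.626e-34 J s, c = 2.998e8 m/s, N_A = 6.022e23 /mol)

Product: 1.42e17 / 6.022e23 = 2.358e-7 mol.
Photon energy at 521 nm: hc/λ = (6.626e-34)(2.998e8)/(521e-9) = 3.813e-19 J.
Energy delivered: (14.2 mW)(523.8 s) = 7.438 J.
Photons incident: 7.438 / 3.813e-19 = 1.951e19, i.e. 1.951e19/6.022e23 = 3.240e-5 mol.
Fraction absorbed: 1 − 68.8/100 = 0.3120.
Photons absorbed: 0.3120 × 3.240e-5 = 1.011e-5 mol.
Φ = 2.358e-7 mol / 1.011e-5 mol photons = 0.023.

Φ = 0.023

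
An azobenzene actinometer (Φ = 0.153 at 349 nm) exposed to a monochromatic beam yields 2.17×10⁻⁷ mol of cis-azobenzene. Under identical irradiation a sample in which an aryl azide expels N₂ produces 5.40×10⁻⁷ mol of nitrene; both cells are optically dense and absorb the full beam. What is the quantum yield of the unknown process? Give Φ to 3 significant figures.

Φ = 0.381

Photons absorbed by the actinometer: 2.17×10⁻⁷ / 0.153 = 1.418×10⁻⁶ mol.
Φ(unknown) = 5.40×10⁻⁷ / 1.418×10⁻⁶ = 0.381.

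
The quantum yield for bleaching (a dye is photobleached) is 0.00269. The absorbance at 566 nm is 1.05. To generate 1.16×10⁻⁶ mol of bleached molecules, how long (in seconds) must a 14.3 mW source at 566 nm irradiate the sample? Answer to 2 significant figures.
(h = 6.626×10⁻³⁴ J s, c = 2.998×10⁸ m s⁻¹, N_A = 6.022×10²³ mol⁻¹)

Photons that must be absorbed: 1.16×10⁻⁶ / 0.00269 = 4.312×10⁻⁴ mol.
Fraction absorbed: 1 − 10^(−1.05) = 0.9109.
Incident photons needed: 4.312×10⁻⁴ / 0.9109 = 4.734×10⁻⁴ mol.
Photon energy: hc/λ = 3.510×10⁻¹⁹ J; per mole, 2.114×10⁵ J mol⁻¹.
Energy required: 4.734×10⁻⁴ × 2.114×10⁵ = 100.1 J.
Time: 100.1 J / 0.0143 W = 7000 s.

t ≈ 7000 s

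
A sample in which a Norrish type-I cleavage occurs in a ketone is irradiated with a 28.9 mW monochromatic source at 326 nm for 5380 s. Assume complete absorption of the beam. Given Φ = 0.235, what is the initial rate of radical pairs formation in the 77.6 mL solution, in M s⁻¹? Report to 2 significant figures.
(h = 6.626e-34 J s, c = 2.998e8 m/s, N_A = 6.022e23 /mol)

Photon energy at 326 nm: hc/λ = (6.626e-34)(2.998e8)/(326e-9) = 6.093e-19 J.
Energy delivered: (28.9 mW)(5380 s) = 155.5 J.
Photons incident: 155.5 / 6.093e-19 = 2.552e20, i.e. 2.552e20/6.022e23 = 4.238e-4 mol.
Product formed: 0.235 × 4.238e-4 = 9.959e-5 mol.
Rate: 9.959e-5 mol / (5380 s × 0.0776 L) = 2.4e-7 M s⁻¹.

2.4e-7 M s⁻¹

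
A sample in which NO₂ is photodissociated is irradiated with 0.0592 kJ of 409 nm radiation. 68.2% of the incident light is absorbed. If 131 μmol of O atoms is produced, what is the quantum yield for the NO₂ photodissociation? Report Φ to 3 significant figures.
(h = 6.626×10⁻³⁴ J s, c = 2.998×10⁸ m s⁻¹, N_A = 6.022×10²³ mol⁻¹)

Product: 131 μmol = 1.31×10⁻⁴ mol.
Photon energy at 409 nm: hc/λ = (6.626×10⁻³⁴)(2.998×10⁸)/(409×10⁻⁹) = 4.857×10⁻¹⁹ J.
Incident energy: 0.0592 kJ = 59.2 J.
Photons incident: 59.2 / 4.857×10⁻¹⁹ = 1.219×10²⁰, i.e. 1.219×10²⁰/6.022×10²³ = 2.024×10⁻⁴ mol.
Photons absorbed: 0.682 × 2.024×10⁻⁴ = 1.380×10⁻⁴ mol.
Φ = 1.31×10⁻⁴ mol / 1.380×10⁻⁴ mol photons = 0.949.

Φ = 0.949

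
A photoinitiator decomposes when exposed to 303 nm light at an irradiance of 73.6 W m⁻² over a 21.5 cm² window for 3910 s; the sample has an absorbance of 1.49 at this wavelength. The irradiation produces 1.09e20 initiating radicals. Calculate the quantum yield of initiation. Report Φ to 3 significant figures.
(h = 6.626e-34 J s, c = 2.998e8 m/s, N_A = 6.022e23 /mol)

Product: 1.09e20 / 6.022e23 = 1.810e-4 mol.
Photon energy at 303 nm: hc/λ = (6.626e-34)(2.998e8)/(303e-9) = 6.556e-19 J.
Energy delivered: (73.6 W m⁻²)(21.5e-4 m²)(3910 s) = 618.7 J.
Photons incident: 618.7 / 6.556e-19 = 9.437e20, i.e. 9.437e20/6.022e23 = 0.001567 mol.
Fraction absorbed: 1 − 10^(−1.49) = 0.9676.
Photons absorbed: 0.9676 × 0.001567 = 0.001516 mol.
Φ = 1.810e-4 mol / 0.001516 mol photons = 0.119.

Φ = 0.119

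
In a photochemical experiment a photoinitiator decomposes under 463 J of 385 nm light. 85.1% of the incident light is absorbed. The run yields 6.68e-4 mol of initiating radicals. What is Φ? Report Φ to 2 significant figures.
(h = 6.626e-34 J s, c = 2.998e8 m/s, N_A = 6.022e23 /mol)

Φ = 0.53

Photon energy at 385 nm: hc/λ = (6.626e-34)(2.998e8)/(385e-9) = 5.160e-19 J.
Photons incident: 463 / 5.160e-19 = 8.973e20, i.e. 8.973e20/6.022e23 = 0.001490 mol.
Photons absorbed: 0.851 × 0.001490 = 0.001268 mol.
Φ = 6.68e-4 mol / 0.001268 mol photons = 0.53.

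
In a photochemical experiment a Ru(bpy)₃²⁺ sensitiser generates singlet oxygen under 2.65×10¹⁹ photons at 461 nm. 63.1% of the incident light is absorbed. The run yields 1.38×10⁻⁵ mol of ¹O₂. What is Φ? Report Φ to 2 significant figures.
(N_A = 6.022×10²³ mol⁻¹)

Moles of photons: 2.65×10¹⁹ / 6.022×10²³ = 4.401×10⁻⁵ mol.
Photons absorbed: 0.631 × 4.401×10⁻⁵ = 2.777×10⁻⁵ mol.
Φ = 1.38×10⁻⁵ mol / 2.777×10⁻⁵ mol photons = 0.50.

Φ = 0.50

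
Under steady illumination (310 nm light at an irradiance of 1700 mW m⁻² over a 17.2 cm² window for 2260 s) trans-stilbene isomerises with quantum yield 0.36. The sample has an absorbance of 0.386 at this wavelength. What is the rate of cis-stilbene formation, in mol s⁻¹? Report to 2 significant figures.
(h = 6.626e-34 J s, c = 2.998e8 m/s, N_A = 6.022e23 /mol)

Photon energy at 310 nm: hc/λ = (6.626e-34)(2.998e8)/(310e-9) = 6.408e-19 J.
Energy delivered: (1700 mW m⁻²)(17.2e-4 m²)(2260 s) = 6.608 J.
Photons incident: 6.608 / 6.408e-19 = 1.031e19, i.e. 1.031e19/6.022e23 = 1.712e-5 mol.
Fraction absorbed: 1 − 10^(−0.386) = 0.5889.
Photons absorbed: 0.5889 × 1.712e-5 = 1.008e-5 mol.
Product formed: 0.36 × 1.008e-5 = 3.629e-6 mol.
Rate: 3.629e-6 / 2260 s = 1.6e-9 mol s⁻¹.

1.6e-9 mol s⁻¹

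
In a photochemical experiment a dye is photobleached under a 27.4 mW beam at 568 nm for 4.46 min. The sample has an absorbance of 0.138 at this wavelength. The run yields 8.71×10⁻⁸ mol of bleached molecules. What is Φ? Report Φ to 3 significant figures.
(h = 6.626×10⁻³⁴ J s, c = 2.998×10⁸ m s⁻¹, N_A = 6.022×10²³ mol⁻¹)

Φ = 0.00919

Photon energy at 568 nm: hc/λ = (6.626×10⁻³⁴)(2.998×10⁸)/(568×10⁻⁹) = 3.497×10⁻¹⁹ J.
Energy delivered: (27.4 mW)(267.6 s) = 7.332 J.
Photons incident: 7.332 / 3.497×10⁻¹⁹ = 2.097×10¹⁹, i.e. 2.097×10¹⁹/6.022×10²³ = 3.482×10⁻⁵ mol.
Fraction absorbed: 1 − 10^(−0.138) = 0.2722.
Photons absorbed: 0.2722 × 3.482×10⁻⁵ = 9.478×10⁻⁶ mol.
Φ = 8.71×10⁻⁸ mol / 9.478×10⁻⁶ mol photons = 0.00919.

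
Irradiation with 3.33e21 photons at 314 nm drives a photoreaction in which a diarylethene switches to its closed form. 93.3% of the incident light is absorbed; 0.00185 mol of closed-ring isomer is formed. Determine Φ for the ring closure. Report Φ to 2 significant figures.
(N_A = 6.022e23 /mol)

Moles of photons: 3.33e21 / 6.022e23 = 0.005530 mol.
Photons absorbed: 0.933 × 0.005530 = 0.005159 mol.
Φ = 0.00185 mol / 0.005159 mol photons = 0.36.

Φ = 0.36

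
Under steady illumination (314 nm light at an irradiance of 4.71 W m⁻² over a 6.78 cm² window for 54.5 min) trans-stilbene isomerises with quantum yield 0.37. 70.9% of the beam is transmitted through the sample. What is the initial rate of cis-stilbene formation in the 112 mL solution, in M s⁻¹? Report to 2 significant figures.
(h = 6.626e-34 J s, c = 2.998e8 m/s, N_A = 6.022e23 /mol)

Photon energy at 314 nm: hc/λ = (6.626e-34)(2.998e8)/(314e-9) = 6.326e-19 J.
Energy delivered: (4.71 W m⁻²)(6.78e-4 m²)(3270 s) = 10.44 J.
Photons incident: 10.44 / 6.326e-19 = 1.650e19, i.e. 1.650e19/6.022e23 = 2.740e-5 mol.
Fraction absorbed: 1 − 70.9/100 = 0.2910.
Photons absorbed: 0.2910 × 2.740e-5 = 7.973e-6 mol.
Product formed: 0.37 × 7.973e-6 = 2.950e-6 mol.
Rate: 2.950e-6 mol / (3270 s × 0.112 L) = 8.1e-9 M s⁻¹.

8.1e-9 M s⁻¹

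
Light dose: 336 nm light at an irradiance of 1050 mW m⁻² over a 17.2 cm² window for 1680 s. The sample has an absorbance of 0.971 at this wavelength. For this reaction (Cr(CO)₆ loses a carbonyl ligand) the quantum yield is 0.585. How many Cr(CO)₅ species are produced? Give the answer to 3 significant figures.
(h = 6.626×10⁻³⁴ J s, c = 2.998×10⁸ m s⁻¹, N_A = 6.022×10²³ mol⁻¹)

2.68×10¹⁸ species

Photon energy at 336 nm: hc/λ = (6.626×10⁻³⁴)(2.998×10⁸)/(336×10⁻⁹) = 5.912×10⁻¹⁹ J.
Energy delivered: (1050 mW m⁻²)(17.2×10⁻⁴ m²)(1680 s) = 3.034 J.
Photons incident: 3.034 / 5.912×10⁻¹⁹ = 5.132×10¹⁸, i.e. 5.132×10¹⁸/6.022×10²³ = 8.522×10⁻⁶ mol.
Fraction absorbed: 1 − 10^(−0.971) = 0.8931.
Photons absorbed: 0.8931 × 8.522×10⁻⁶ = 7.611×10⁻⁶ mol.
Product: Φ × n_abs = 0.585 × 7.611×10⁻⁶ = 4.452×10⁻⁶ mol.
As a count: 4.452×10⁻⁶ × 6.022×10²³ = 2.68×10¹⁸.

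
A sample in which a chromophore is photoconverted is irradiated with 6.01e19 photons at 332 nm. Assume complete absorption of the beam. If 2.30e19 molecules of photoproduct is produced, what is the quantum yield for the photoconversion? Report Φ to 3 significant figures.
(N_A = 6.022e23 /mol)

Φ = 0.383

Product: 2.30e19 / 6.022e23 = 3.819e-5 mol.
Moles of photons: 6.01e19 / 6.022e23 = 9.980e-5 mol.
Φ = 3.819e-5 mol / 9.980e-5 mol photons = 0.383.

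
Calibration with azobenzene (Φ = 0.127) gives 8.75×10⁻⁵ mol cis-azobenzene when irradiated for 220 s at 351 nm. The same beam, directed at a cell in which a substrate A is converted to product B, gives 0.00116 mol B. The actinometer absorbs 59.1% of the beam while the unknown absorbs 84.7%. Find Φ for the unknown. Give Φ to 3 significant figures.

Photons absorbed by the actinometer: 8.75×10⁻⁵ / 0.127 = 6.890×10⁻⁴ mol.
Incident flux: 6.890×10⁻⁴ / 0.591 = 0.001166 einstein.
Absorbed by unknown: 0.847 × 0.001166 = 9.876×10⁻⁴ mol.
Φ(unknown) = 0.00116 / 9.876×10⁻⁴ = 1.17.

Φ = 1.17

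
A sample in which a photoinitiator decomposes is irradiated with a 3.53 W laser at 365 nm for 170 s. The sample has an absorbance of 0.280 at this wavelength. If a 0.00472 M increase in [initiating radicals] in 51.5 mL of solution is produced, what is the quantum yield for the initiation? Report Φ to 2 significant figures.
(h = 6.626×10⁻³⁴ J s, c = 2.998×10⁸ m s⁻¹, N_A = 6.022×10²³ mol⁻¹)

Product: (0.00472 M)(0.0515 L) = 2.431×10⁻⁴ mol.
Photon energy at 365 nm: hc/λ = (6.626×10⁻³⁴)(2.998×10⁸)/(365×10⁻⁹) = 5.442×10⁻¹⁹ J.
Energy delivered: (3.53 W)(170 s) = 600.1 J.
Photons incident: 600.1 / 5.442×10⁻¹⁹ = 1.103×10²¹, i.e. 1.103×10²¹/6.022×10²³ = 0.001832 mol.
Fraction absorbed: 1 − 10^(−0.280) = 0.4752.
Photons absorbed: 0.4752 × 0.001832 = 8.706×10⁻⁴ mol.
Φ = 2.431×10⁻⁴ mol / 8.706×10⁻⁴ mol photons = 0.28.

Φ = 0.28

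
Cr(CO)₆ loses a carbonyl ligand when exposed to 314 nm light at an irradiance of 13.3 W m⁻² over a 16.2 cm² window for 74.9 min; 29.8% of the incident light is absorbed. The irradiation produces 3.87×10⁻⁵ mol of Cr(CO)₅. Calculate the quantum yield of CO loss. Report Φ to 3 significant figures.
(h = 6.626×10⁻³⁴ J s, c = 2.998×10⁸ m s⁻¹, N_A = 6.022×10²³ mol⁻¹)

Photon energy at 314 nm: hc/λ = (6.626×10⁻³⁴)(2.998×10⁸)/(314×10⁻⁹) = 6.326×10⁻¹⁹ J.
Energy delivered: (13.3 W m⁻²)(16.2×10⁻⁴ m²)(4494 s) = 96.83 J.
Photons incident: 96.83 / 6.326×10⁻¹⁹ = 1.531×10²⁰, i.e. 1.531×10²⁰/6.022×10²³ = 2.542×10⁻⁴ mol.
Photons absorbed: 0.298 × 2.542×10⁻⁴ = 7.575×10⁻⁵ mol.
Φ = 3.87×10⁻⁵ mol / 7.575×10⁻⁵ mol photons = 0.511.

Φ = 0.511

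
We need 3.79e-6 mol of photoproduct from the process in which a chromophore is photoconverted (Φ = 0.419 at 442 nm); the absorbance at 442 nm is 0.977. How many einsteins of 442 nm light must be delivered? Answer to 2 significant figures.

Photons that must be absorbed: 3.79e-6 / 0.419 = 9.045e-6 mol.
Fraction absorbed: 1 − 10^(−0.977) = 0.8946.
Incident photons needed: 9.045e-6 / 0.8946 = 1.011e-5 mol.

1.0e-5 einstein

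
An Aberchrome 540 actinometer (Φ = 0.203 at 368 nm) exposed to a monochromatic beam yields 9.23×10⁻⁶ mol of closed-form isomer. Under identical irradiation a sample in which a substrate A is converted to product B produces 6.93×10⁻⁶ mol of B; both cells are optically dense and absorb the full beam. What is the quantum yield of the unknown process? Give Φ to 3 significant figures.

Photons absorbed by the actinometer: 9.23×10⁻⁶ / 0.203 = 4.547×10⁻⁵ mol.
Φ(unknown) = 6.93×10⁻⁶ / 4.547×10⁻⁵ = 0.152.

Φ = 0.152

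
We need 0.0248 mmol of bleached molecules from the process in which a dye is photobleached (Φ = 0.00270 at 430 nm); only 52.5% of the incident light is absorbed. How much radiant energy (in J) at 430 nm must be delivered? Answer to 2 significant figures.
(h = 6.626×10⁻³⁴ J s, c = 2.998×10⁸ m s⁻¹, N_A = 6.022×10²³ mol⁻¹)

Product: 0.0248 mmol = 2.48×10⁻⁵ mol.
Photons that must be absorbed: 2.48×10⁻⁵ / 0.00270 = 0.009185 mol.
Incident photons needed: 0.009185 / 0.525 = 0.01750 mol.
Photon energy: hc/λ = 4.620×10⁻¹⁹ J; per mole, 2.782×10⁵ J mol⁻¹.
Energy required: 0.01750 × 2.782×10⁵ = 4900 J.

4900 J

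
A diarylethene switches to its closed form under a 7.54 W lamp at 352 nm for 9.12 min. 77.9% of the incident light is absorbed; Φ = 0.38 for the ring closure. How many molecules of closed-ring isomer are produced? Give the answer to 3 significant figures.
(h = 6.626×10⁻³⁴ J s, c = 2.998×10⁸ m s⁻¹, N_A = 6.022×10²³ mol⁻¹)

2.16×10²¹ molecules

Photon energy at 352 nm: hc/λ = (6.626×10⁻³⁴)(2.998×10⁸)/(352×10⁻⁹) = 5.643×10⁻¹⁹ J.
Energy delivered: (7.54 W)(547.2 s) = 4126 J.
Photons incident: 4126 / 5.643×10⁻¹⁹ = 7.312×10²¹, i.e. 7.312×10²¹/6.022×10²³ = 0.01214 mol.
Photons absorbed: 0.779 × 0.01214 = 0.009457 mol.
Product: Φ × n_abs = 0.38 × 0.009457 = 0.003594 mol.
As a count: 0.003594 × 6.022×10²³ = 2.16×10²¹.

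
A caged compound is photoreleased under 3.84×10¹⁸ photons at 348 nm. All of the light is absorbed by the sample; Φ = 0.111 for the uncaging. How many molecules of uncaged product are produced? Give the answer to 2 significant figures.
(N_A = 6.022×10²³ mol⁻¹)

Moles of photons: 3.84×10¹⁸ / 6.022×10²³ = 6.377×10⁻⁶ mol.
Product: Φ × n_abs = 0.111 × 6.377×10⁻⁶ = 7.078×10⁻⁷ mol.
As a count: 7.078×10⁻⁷ × 6.022×10²³ = 4.3×10¹⁷.

4.3×10¹⁷ molecules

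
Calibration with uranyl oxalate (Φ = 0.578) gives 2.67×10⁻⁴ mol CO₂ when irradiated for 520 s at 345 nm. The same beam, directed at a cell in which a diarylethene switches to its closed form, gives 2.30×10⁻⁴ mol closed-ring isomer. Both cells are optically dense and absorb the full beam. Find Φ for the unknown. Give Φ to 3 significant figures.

Φ = 0.498

Photons absorbed by the actinometer: 2.67×10⁻⁴ / 0.578 = 4.619×10⁻⁴ mol.
Φ(unknown) = 2.30×10⁻⁴ / 4.619×10⁻⁴ = 0.498.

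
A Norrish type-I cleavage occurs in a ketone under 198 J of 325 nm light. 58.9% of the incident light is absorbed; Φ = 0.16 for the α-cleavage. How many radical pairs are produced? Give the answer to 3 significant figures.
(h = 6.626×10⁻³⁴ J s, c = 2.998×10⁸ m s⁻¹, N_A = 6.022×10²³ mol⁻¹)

Photon energy at 325 nm: hc/λ = (6.626×10⁻³⁴)(2.998×10⁸)/(325×10⁻⁹) = 6.112×10⁻¹⁹ J.
Photons incident: 198 / 6.112×10⁻¹⁹ = 3.240×10²⁰, i.e. 3.240×10²⁰/6.022×10²³ = 5.380×10⁻⁴ mol.
Photons absorbed: 0.589 × 5.380×10⁻⁴ = 3.169×10⁻⁴ mol.
Product: Φ × n_abs = 0.16 × 3.169×10⁻⁴ = 5.070×10⁻⁵ mol.
As a count: 5.070×10⁻⁵ × 6.022×10²³ = 3.05×10¹⁹.

3.05×10¹⁹ radical pairs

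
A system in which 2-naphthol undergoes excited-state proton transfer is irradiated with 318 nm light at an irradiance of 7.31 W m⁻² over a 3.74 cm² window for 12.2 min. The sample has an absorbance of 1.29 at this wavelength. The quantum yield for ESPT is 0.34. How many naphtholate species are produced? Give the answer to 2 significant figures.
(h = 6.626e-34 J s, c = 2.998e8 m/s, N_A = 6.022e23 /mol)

1.0e18 species

Photon energy at 318 nm: hc/λ = (6.626e-34)(2.998e8)/(318e-9) = 6.247e-19 J.
Energy delivered: (7.31 W m⁻²)(3.74e-4 m²)(732 s) = 2.001 J.
Photons incident: 2.001 / 6.247e-19 = 3.203e18, i.e. 3.203e18/6.022e23 = 5.319e-6 mol.
Fraction absorbed: 1 − 10^(−1.29) = 0.9487.
Photons absorbed: 0.9487 × 5.319e-6 = 5.046e-6 mol.
Product: Φ × n_abs = 0.34 × 5.046e-6 = 1.716e-6 mol.
As a count: 1.716e-6 × 6.022e23 = 1.0e18.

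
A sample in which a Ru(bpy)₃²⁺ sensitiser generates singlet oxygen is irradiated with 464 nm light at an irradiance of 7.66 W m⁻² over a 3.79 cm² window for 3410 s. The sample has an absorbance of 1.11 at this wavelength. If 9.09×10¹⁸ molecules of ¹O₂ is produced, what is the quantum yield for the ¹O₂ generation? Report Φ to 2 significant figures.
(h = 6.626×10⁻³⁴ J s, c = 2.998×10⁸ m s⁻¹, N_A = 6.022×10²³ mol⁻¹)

Product: 9.09×10¹⁸ / 6.022×10²³ = 1.509×10⁻⁵ mol.
Photon energy at 464 nm: hc/λ = (6.626×10⁻³⁴)(2.998×10⁸)/(464×10⁻⁹) = 4.281×10⁻¹⁹ J.
Energy delivered: (7.66 W m⁻²)(3.79×10⁻⁴ m²)(3410 s) = 9.900 J.
Photons incident: 9.900 / 4.281×10⁻¹⁹ = 2.313×10¹⁹, i.e. 2.313×10¹⁹/6.022×10²³ = 3.841×10⁻⁵ mol.
Fraction absorbed: 1 − 10^(−1.11) = 0.9224.
Photons absorbed: 0.9224 × 3.841×10⁻⁵ = 3.543×10⁻⁵ mol.
Φ = 1.509×10⁻⁵ mol / 3.543×10⁻⁵ mol photons = 0.43.

Φ = 0.43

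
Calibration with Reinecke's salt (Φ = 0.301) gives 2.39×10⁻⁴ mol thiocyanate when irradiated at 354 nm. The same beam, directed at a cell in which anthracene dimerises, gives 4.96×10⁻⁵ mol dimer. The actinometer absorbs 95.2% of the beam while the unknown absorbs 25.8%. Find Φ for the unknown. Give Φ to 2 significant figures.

Photons absorbed by the actinometer: 2.39×10⁻⁴ / 0.301 = 7.940×10⁻⁴ mol.
Incident flux: 7.940×10⁻⁴ / 0.952 = 8.340×10⁻⁴ einstein.
Absorbed by unknown: 0.258 × 8.340×10⁻⁴ = 2.152×10⁻⁴ mol.
Φ(unknown) = 4.96×10⁻⁵ / 2.152×10⁻⁴ = 0.23.

Φ = 0.23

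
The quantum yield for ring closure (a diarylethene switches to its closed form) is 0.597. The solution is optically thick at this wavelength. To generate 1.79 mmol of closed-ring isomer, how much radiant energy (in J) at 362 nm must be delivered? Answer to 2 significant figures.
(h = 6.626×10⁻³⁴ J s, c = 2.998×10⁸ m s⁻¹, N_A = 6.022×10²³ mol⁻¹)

990 J

Product: 1.79 mmol = 0.00179 mol.
Photons that must be absorbed: 0.00179 / 0.597 = 0.002998 mol.
Photon energy: hc/λ = 5.487×10⁻¹⁹ J; per mole, 3.304×10⁵ J mol⁻¹.
Energy required: 0.002998 × 3.304×10⁵ = 990 J.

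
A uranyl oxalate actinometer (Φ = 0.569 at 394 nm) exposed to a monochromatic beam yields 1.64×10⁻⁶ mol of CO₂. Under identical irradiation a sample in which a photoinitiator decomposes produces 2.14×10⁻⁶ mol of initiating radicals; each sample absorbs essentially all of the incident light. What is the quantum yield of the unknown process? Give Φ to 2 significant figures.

Φ = 0.74

Photons absorbed by the actinometer: 1.64×10⁻⁶ / 0.569 = 2.882×10⁻⁶ mol.
Φ(unknown) = 2.14×10⁻⁶ / 2.882×10⁻⁶ = 0.74.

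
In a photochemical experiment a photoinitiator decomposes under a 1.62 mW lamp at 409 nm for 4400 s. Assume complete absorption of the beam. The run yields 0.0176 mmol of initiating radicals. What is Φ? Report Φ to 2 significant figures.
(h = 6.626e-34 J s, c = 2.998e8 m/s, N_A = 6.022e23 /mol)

Product: 0.0176 mmol = 1.76e-5 mol.
Photon energy at 409 nm: hc/λ = (6.626e-34)(2.998e8)/(409e-9) = 4.857e-19 J.
Energy delivered: (1.62 mW)(4400 s) = 7.128 J.
Photons incident: 7.128 / 4.857e-19 = 1.468e19, i.e. 1.468e19/6.022e23 = 2.438e-5 mol.
Φ = 1.76e-5 mol / 2.438e-5 mol photons = 0.72.

Φ = 0.72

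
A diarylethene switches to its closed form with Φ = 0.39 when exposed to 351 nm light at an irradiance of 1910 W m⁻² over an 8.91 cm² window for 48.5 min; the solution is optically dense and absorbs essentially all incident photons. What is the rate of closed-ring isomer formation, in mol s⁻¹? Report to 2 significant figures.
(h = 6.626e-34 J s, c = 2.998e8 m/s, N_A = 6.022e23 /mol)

1.9e-6 mol s⁻¹

Photon energy at 351 nm: hc/λ = (6.626e-34)(2.998e8)/(351e-9) = 5.659e-19 J.
Energy delivered: (1910 W m⁻²)(8.91e-4 m²)(2910 s) = 4952 J.
Photons incident: 4952 / 5.659e-19 = 8.751e21, i.e. 8.751e21/6.022e23 = 0.01453 mol.
Product formed: 0.39 × 0.01453 = 0.005667 mol.
Rate: 0.005667 / 2910 s = 1.9e-6 mol s⁻¹.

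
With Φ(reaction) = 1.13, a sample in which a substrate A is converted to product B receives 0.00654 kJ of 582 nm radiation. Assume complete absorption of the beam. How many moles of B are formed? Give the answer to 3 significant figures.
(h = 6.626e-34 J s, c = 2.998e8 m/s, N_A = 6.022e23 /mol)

Photon energy at 582 nm: hc/λ = (6.626e-34)(2.998e8)/(582e-9) = 3.413e-19 J.
Incident energy: 0.00654 kJ = 6.54 J.
Photons incident: 6.54 / 3.413e-19 = 1.916e19, i.e. 1.916e19/6.022e23 = 3.182e-5 mol.
Product: Φ × n_abs = 1.13 × 3.182e-5 = 3.596e-5 mol.

3.60e-5 mol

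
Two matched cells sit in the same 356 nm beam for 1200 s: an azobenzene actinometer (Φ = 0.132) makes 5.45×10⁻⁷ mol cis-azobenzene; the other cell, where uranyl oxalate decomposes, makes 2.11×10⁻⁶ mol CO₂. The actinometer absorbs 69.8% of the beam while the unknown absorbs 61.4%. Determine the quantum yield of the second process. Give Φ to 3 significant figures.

Φ = 0.581

Photons absorbed by the actinometer: 5.45×10⁻⁷ / 0.132 = 4.129×10⁻⁶ mol.
Incident flux: 4.129×10⁻⁶ / 0.698 = 5.915×10⁻⁶ einstein.
Absorbed by unknown: 0.614 × 5.915×10⁻⁶ = 3.632×10⁻⁶ mol.
Φ(unknown) = 2.11×10⁻⁶ / 3.632×10⁻⁶ = 0.581.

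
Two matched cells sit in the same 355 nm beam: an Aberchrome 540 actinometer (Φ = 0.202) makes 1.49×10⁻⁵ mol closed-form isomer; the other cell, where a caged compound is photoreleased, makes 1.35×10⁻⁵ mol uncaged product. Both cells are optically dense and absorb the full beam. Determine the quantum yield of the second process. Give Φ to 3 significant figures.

Φ = 0.183

Photons absorbed by the actinometer: 1.49×10⁻⁵ / 0.202 = 7.376×10⁻⁵ mol.
Φ(unknown) = 1.35×10⁻⁵ / 7.376×10⁻⁵ = 0.183.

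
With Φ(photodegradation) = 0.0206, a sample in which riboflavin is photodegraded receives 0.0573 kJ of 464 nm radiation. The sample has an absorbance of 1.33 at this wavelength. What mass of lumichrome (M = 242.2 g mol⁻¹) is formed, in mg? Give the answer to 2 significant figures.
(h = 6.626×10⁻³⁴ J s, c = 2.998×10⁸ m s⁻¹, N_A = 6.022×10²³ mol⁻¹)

Photon energy at 464 nm: hc/λ = (6.626×10⁻³⁴)(2.998×10⁸)/(464×10⁻⁹) = 4.281×10⁻¹⁹ J.
Incident energy: 0.0573 kJ = 57.3 J.
Photons incident: 57.3 / 4.281×10⁻¹⁹ = 1.338×10²⁰, i.e. 1.338×10²⁰/6.022×10²³ = 2.222×10⁻⁴ mol.
Fraction absorbed: 1 − 10^(−1.33) = 0.9532.
Photons absorbed: 0.9532 × 2.222×10⁻⁴ = 2.118×10⁻⁴ mol.
Product: Φ × n_abs = 0.0206 × 2.118×10⁻⁴ = 4.363×10⁻⁶ mol.
Mass: 4.363×10⁻⁶ × 242.2 = 0.001057 g = 1.1 mg.

1.1 mg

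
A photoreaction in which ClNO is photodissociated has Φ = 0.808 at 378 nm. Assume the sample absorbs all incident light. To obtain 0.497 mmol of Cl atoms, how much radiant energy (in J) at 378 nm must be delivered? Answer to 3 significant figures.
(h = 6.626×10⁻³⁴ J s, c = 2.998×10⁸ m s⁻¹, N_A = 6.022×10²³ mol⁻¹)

195 J

Product: 0.497 mmol = 4.97×10⁻⁴ mol.
Photons that must be absorbed: 4.97×10⁻⁴ / 0.808 = 6.151×10⁻⁴ mol.
Photon energy: hc/λ = 5.255×10⁻¹⁹ J; per mole, 3.165×10⁵ J mol⁻¹.
Energy required: 6.151×10⁻⁴ × 3.165×10⁵ = 195 J.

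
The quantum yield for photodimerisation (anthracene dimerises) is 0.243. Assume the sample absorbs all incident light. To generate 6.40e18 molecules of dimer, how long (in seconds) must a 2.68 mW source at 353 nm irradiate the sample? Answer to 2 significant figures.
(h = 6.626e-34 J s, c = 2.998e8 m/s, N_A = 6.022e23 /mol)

Product: 6.40e18 / 6.022e23 = 1.063e-5 mol.
Photons that must be absorbed: 1.063e-5 / 0.243 = 4.374e-5 mol.
Photon energy: hc/λ = 5.627e-19 J; per mole, 3.389e5 J mol⁻¹.
Energy required: 4.374e-5 × 3.389e5 = 14.82 J.
Time: 14.82 J / 0.00268 W = 5500 s.

t ≈ 5500 s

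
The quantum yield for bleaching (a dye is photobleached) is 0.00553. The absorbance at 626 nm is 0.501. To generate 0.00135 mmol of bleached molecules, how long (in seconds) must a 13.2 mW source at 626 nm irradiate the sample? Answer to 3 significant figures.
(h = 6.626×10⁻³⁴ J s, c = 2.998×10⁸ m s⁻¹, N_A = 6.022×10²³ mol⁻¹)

t ≈ 5160 s

Product: 0.00135 mmol = 1.35×10⁻⁶ mol.
Photons that must be absorbed: 1.35×10⁻⁶ / 0.00553 = 2.441×10⁻⁴ mol.
Fraction absorbed: 1 − 10^(−0.501) = 0.6845.
Incident photons needed: 2.441×10⁻⁴ / 0.6845 = 3.566×10⁻⁴ mol.
Photon energy: hc/λ = 3.173×10⁻¹⁹ J; per mole, 1.911×10⁵ J mol⁻¹.
Energy required: 3.566×10⁻⁴ × 1.911×10⁵ = 68.15 J.
Time: 68.15 J / 0.0132 W = 5160 s.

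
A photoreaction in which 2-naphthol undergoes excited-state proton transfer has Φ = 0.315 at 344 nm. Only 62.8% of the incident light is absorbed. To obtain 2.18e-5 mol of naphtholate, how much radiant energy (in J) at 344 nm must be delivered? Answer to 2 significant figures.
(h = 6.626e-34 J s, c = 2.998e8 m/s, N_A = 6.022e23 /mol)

38 J

Photons that must be absorbed: 2.18e-5 / 0.315 = 6.921e-5 mol.
Incident photons needed: 6.921e-5 / 0.628 = 1.102e-4 mol.
Photon energy: hc/λ = 5.775e-19 J; per mole, 3.478e5 J mol⁻¹.
Energy required: 1.102e-4 × 3.478e5 = 38 J.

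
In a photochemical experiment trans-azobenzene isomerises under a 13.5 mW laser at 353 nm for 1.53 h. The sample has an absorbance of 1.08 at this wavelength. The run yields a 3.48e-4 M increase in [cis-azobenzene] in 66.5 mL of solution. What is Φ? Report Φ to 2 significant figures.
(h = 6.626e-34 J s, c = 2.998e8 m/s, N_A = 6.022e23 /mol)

Φ = 0.12

Product: (3.48e-4 M)(0.0665 L) = 2.314e-5 mol.
Photon energy at 353 nm: hc/λ = (6.626e-34)(2.998e8)/(353e-9) = 5.627e-19 J.
Energy delivered: (13.5 mW)(5508 s) = 74.36 J.
Photons incident: 74.36 / 5.627e-19 = 1.321e20, i.e. 1.321e20/6.022e23 = 2.194e-4 mol.
Fraction absorbed: 1 − 10^(−1.08) = 0.9168.
Photons absorbed: 0.9168 × 2.194e-4 = 2.011e-4 mol.
Φ = 2.314e-5 mol / 2.011e-4 mol photons = 0.12.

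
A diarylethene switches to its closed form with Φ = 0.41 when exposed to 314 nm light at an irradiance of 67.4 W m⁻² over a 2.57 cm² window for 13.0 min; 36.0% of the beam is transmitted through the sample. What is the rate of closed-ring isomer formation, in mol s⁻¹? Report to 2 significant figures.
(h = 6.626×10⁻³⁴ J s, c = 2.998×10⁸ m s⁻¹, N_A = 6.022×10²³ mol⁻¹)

1.2×10⁻⁸ mol s⁻¹

Photon energy at 314 nm: hc/λ = (6.626×10⁻³⁴)(2.998×10⁸)/(314×10⁻⁹) = 6.326×10⁻¹⁹ J.
Energy delivered: (67.4 W m⁻²)(2.57×10⁻⁴ m²)(780 s) = 13.51 J.
Photons incident: 13.51 / 6.326×10⁻¹⁹ = 2.136×10¹⁹, i.e. 2.136×10¹⁹/6.022×10²³ = 3.547×10⁻⁵ mol.
Fraction absorbed: 1 − 36.0/100 = 0.6400.
Photons absorbed: 0.6400 × 3.547×10⁻⁵ = 2.270×10⁻⁵ mol.
Product formed: 0.41 × 2.270×10⁻⁵ = 9.307×10⁻⁶ mol.
Rate: 9.307×10⁻⁶ / 780 s = 1.2×10⁻⁸ mol s⁻¹.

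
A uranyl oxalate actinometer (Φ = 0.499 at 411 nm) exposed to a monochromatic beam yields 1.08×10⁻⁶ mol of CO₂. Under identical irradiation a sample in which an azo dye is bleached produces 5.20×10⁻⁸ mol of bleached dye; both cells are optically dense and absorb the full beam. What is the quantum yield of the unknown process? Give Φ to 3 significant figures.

Photons absorbed by the actinometer: 1.08×10⁻⁶ / 0.499 = 2.164×10⁻⁶ mol.
Φ(unknown) = 5.20×10⁻⁸ / 2.164×10⁻⁶ = 0.0240.

Φ = 0.0240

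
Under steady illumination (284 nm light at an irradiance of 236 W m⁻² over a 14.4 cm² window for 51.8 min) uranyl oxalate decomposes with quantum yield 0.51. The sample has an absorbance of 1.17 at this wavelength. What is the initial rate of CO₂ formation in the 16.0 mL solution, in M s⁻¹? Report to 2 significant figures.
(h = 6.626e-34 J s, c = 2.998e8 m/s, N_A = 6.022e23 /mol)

2.4e-5 M s⁻¹

Photon energy at 284 nm: hc/λ = (6.626e-34)(2.998e8)/(284e-9) = 6.995e-19 J.
Energy delivered: (236 W m⁻²)(14.4e-4 m²)(3108 s) = 1056 J.
Photons incident: 1056 / 6.995e-19 = 1.510e21, i.e. 1.510e21/6.022e23 = 0.002507 mol.
Fraction absorbed: 1 − 10^(−1.17) = 0.9324.
Photons absorbed: 0.9324 × 0.002507 = 0.002338 mol.
Product formed: 0.51 × 0.002338 = 0.001192 mol.
Rate: 0.001192 mol / (3108 s × 0.016 L) = 2.4e-5 M s⁻¹.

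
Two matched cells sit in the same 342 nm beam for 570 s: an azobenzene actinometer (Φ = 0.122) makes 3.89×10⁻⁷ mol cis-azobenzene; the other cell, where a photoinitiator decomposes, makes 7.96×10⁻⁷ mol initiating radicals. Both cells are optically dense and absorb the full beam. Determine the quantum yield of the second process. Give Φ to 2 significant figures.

Photons absorbed by the actinometer: 3.89×10⁻⁷ / 0.122 = 3.189×10⁻⁶ mol.
Φ(unknown) = 7.96×10⁻⁷ / 3.189×10⁻⁶ = 0.25.

Φ = 0.25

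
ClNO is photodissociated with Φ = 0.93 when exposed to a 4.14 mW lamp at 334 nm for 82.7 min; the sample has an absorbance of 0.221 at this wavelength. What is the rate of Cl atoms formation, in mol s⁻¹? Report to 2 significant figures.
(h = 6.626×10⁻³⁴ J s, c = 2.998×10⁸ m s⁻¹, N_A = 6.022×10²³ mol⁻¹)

4.3×10⁻⁹ mol s⁻¹

Photon energy at 334 nm: hc/λ = (6.626×10⁻³⁴)(2.998×10⁸)/(334×10⁻⁹) = 5.948×10⁻¹⁹ J.
Energy delivered: (4.14 mW)(4962 s) = 20.54 J.
Photons incident: 20.54 / 5.948×10⁻¹⁹ = 3.453×10¹⁹, i.e. 3.453×10¹⁹/6.022×10²³ = 5.734×10⁻⁵ mol.
Fraction absorbed: 1 − 10^(−0.221) = 0.3988.
Photons absorbed: 0.3988 × 5.734×10⁻⁵ = 2.287×10⁻⁵ mol.
Product formed: 0.93 × 2.287×10⁻⁵ = 2.127×10⁻⁵ mol.
Rate: 2.127×10⁻⁵ / 4962 s = 4.3×10⁻⁹ mol s⁻¹.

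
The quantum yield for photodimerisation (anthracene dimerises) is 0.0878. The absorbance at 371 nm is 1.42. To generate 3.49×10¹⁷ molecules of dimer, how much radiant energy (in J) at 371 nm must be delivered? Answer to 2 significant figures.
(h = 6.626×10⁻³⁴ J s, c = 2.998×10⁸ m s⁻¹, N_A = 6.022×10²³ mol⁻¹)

2.2 J

Product: 3.49×10¹⁷ / 6.022×10²³ = 5.795×10⁻⁷ mol.
Photons that must be absorbed: 5.795×10⁻⁷ / 0.0878 = 6.600×10⁻⁶ mol.
Fraction absorbed: 1 − 10^(−1.42) = 0.9620.
Incident photons needed: 6.600×10⁻⁶ / 0.9620 = 6.861×10⁻⁶ mol.
Photon energy: hc/λ = 5.354×10⁻¹⁹ J; per mole, 3.224×10⁵ J mol⁻¹.
Energy required: 6.861×10⁻⁶ × 3.224×10⁵ = 2.2 J.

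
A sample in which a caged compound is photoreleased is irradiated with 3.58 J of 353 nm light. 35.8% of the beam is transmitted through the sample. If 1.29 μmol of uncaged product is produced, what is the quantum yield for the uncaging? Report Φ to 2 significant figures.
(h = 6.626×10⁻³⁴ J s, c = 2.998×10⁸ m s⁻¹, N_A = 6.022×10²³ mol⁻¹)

Φ = 0.19

Product: 1.29 μmol = 1.29×10⁻⁶ mol.
Photon energy at 353 nm: hc/λ = (6.626×10⁻³⁴)(2.998×10⁸)/(353×10⁻⁹) = 5.627×10⁻¹⁹ J.
Photons incident: 3.58 / 5.627×10⁻¹⁹ = 6.362×10¹⁸, i.e. 6.362×10¹⁸/6.022×10²³ = 1.056×10⁻⁵ mol.
Fraction absorbed: 1 − 35.8/100 = 0.6420.
Photons absorbed: 0.6420 × 1.056×10⁻⁵ = 6.780×10⁻⁶ mol.
Φ = 1.29×10⁻⁶ mol / 6.780×10⁻⁶ mol photons = 0.19.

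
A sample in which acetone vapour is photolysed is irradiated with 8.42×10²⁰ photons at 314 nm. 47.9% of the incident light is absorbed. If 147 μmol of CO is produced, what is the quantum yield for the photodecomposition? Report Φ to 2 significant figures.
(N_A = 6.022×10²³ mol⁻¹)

Product: 147 μmol = 1.47×10⁻⁴ mol.
Moles of photons: 8.42×10²⁰ / 6.022×10²³ = 0.001398 mol.
Photons absorbed: 0.479 × 0.001398 = 6.696×10⁻⁴ mol.
Φ = 1.47×10⁻⁴ mol / 6.696×10⁻⁴ mol photons = 0.22.

Φ = 0.22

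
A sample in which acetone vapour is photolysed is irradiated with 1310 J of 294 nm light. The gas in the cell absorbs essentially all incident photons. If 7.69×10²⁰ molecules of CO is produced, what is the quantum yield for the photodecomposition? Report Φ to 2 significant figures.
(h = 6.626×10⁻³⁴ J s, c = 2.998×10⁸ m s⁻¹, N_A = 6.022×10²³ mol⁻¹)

Product: 7.69×10²⁰ / 6.022×10²³ = 0.001277 mol.
Photon energy at 294 nm: hc/λ = (6.626×10⁻³⁴)(2.998×10⁸)/(294×10⁻⁹) = 6.757×10⁻¹⁹ J.
Photons incident: 1310 / 6.757×10⁻¹⁹ = 1.939×10²¹, i.e. 1.939×10²¹/6.022×10²³ = 0.003220 mol.
Φ = 0.001277 mol / 0.003220 mol photons = 0.40.

Φ = 0.40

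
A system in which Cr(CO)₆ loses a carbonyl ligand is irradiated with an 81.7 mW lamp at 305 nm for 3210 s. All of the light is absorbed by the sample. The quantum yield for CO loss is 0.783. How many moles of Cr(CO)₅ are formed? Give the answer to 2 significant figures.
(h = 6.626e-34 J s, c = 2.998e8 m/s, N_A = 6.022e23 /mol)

Photon energy at 305 nm: hc/λ = (6.626e-34)(2.998e8)/(305e-9) = 6.513e-19 J.
Energy delivered: (81.7 mW)(3210 s) = 262.3 J.
Photons incident: 262.3 / 6.513e-19 = 4.027e20, i.e. 4.027e20/6.022e23 = 6.687e-4 mol.
Product: Φ × n_abs = 0.783 × 6.687e-4 = 5.236e-4 mol.

5.2e-4 mol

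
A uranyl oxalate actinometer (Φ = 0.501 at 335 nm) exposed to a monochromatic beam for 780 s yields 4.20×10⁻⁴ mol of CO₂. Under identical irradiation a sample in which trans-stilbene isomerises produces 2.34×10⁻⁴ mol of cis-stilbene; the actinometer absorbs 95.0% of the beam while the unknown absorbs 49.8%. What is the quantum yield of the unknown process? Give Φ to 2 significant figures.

Photons absorbed by the actinometer: 4.20×10⁻⁴ / 0.501 = 8.383×10⁻⁴ mol.
Incident flux: 8.383×10⁻⁴ / 0.950 = 8.824×10⁻⁴ einstein.
Absorbed by unknown: 0.498 × 8.824×10⁻⁴ = 4.394×10⁻⁴ mol.
Φ(unknown) = 2.34×10⁻⁴ / 4.394×10⁻⁴ = 0.53.

Φ = 0.53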